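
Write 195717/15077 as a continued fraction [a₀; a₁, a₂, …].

195717 ÷ 15077 → quotient 12, remainder 14793
15077 ÷ 14793 → quotient 1, remainder 284
14793 ÷ 284 → quotient 52, remainder 25
284 ÷ 25 → quotient 11, remainder 9
25 ÷ 9 → quotient 2, remainder 7
9 ÷ 7 → quotient 1, remainder 2
7 ÷ 2 → quotient 3, remainder 1
2 ÷ 1 → quotient 2, remainder 0

[12; 1, 52, 11, 2, 1, 3, 2]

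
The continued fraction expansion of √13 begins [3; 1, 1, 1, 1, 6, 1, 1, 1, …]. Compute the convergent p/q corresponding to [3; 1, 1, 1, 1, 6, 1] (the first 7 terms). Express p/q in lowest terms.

Start with 1.
6 + 1/(1/1) = 6 + 1/1 = 7/1
1 + 1/(7/1) = 1 + 1/7 = 8/7
1 + 1/(8/7) = 1 + 7/8 = 15/8
1 + 1/(15/8) = 1 + 8/15 = 23/15
1 + 1/(23/15) = 1 + 15/23 = 38/23
3 + 1/(38/23) = 3 + 23/38 = 137/38

137/38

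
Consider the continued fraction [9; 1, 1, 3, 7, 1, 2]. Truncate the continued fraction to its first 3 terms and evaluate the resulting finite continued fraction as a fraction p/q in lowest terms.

19/2

Start with 1.
1 + 1/(1/1) = 1 + 1/1 = 2/1
9 + 1/(2/1) = 9 + 1/2 = 19/2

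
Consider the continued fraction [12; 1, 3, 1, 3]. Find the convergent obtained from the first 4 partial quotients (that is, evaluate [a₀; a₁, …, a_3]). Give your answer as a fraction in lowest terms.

64/5

Starting at the tail and folding back:
Start with 1.
3 + 1/(1/1) = 3 + 1/1 = 4/1
1 + 1/(4/1) = 1 + 1/4 = 5/4
12 + 1/(5/4) = 12 + 4/5 = 64/5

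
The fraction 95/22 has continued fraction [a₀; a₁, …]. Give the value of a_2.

⌊95/22⌋ = 4, remainder 7
⌊22/7⌋ = 3, remainder 1
⌊7/1⌋ = 7, remainder 0

7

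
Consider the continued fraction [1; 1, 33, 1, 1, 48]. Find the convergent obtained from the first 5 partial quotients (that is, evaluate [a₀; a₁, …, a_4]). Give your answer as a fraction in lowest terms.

136/69

Use the convergent recurrence hₖ = aₖ·hₖ₋₁ + hₖ₋₂ (and likewise for the denominators kₖ):
a_0 = 1: 1/1
a_1 = 1: 2/1
a_2 = 33: 67/34
a_3 = 1: 69/35
a_4 = 1: 136/69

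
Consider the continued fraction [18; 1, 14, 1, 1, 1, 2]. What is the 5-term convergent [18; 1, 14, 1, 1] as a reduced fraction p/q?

587/31

Compute successive convergents:
a_0 = 18: 18/1
a_1 = 1: 19/1
a_2 = 14: 284/15
a_3 = 1: 303/16
a_4 = 1: 587/31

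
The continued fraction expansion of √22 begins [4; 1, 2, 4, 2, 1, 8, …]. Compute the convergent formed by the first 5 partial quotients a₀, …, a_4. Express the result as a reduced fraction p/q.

Use the convergent recurrence hₖ = aₖ·hₖ₋₁ + hₖ₋₂ (and likewise for the denominators kₖ):
a_0 = 4: 4/1
a_1 = 1: 5/1
a_2 = 2: 14/3
a_3 = 4: 61/13
a_4 = 2: 136/29

136/29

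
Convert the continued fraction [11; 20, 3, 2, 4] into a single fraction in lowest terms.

Start with 4.
2 + 1/(4/1) = 2 + 1/4 = 9/4
3 + 1/(9/4) = 3 + 4/9 = 31/9
20 + 1/(31/9) = 20 + 9/31 = 629/31
11 + 1/(629/31) = 11 + 31/629 = 6950/629

6950/629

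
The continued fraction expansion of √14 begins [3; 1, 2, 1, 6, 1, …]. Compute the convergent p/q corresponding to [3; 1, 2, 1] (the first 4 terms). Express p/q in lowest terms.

Compute successive convergents:
a_0 = 3: 3/1
a_1 = 1: 4/1
a_2 = 2: 11/3
a_3 = 1: 15/4

15/4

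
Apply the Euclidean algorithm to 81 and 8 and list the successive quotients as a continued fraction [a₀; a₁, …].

[10; 8]

Apply division with remainder until the remainder is 0:
81 = 10·8 + 1, so a_0 = 10
8 = 8·1 + 0, so a_1 = 8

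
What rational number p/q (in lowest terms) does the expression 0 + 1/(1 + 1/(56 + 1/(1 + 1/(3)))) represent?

227/231

a_0 = 0: 0/1
a_1 = 1: 1/1
a_2 = 56: 56/57
a_3 = 1: 57/58
a_4 = 3: 227/231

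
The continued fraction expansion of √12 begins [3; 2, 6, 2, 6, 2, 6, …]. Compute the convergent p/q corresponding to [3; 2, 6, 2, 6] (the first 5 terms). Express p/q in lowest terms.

627/181

Starting at the tail and folding back:
Start with 6.
2 + 1/(6/1) = 2 + 1/6 = 13/6
6 + 1/(13/6) = 6 + 6/13 = 84/13
2 + 1/(84/13) = 2 + 13/84 = 181/84
3 + 1/(181/84) = 3 + 84/181 = 627/181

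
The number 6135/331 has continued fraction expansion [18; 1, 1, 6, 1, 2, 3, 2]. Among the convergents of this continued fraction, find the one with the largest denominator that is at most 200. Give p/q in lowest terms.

List convergents until the denominator exceeds the bound:
a_0 = 18: 18/1  (≤ bound)
a_1 = 1: 19/1  (≤ bound)
a_2 = 1: 37/2  (≤ bound)
a_3 = 6: 241/13  (≤ bound)
a_4 = 1: 278/15  (≤ bound)
a_5 = 2: 797/43  (≤ bound)
a_6 = 3: 2669/144  (≤ bound)
a_7 = 2: 6135/331  (> 200, stop)

2669/144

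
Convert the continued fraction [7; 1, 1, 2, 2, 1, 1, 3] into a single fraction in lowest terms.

Work from the innermost term outward:
Start with 3.
1 + 1/(3/1) = 1 + 1/3 = 4/3
1 + 1/(4/3) = 1 + 3/4 = 7/4
2 + 1/(7/4) = 2 + 4/7 = 18/7
2 + 1/(18/7) = 2 + 7/18 = 43/18
1 + 1/(43/18) = 1 + 18/43 = 61/43
1 + 1/(61/43) = 1 + 43/61 = 104/61
7 + 1/(104/61) = 7 + 61/104 = 789/104

789/104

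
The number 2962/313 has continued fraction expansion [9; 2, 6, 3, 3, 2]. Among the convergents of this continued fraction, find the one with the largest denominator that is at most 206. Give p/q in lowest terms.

List convergents until the denominator exceeds the bound:
a_0 = 9: 9/1  (≤ bound)
a_1 = 2: 19/2  (≤ bound)
a_2 = 6: 123/13  (≤ bound)
a_3 = 3: 388/41  (≤ bound)
a_4 = 3: 1287/136  (≤ bound)
a_5 = 2: 2962/313  (> 206, stop)

1287/136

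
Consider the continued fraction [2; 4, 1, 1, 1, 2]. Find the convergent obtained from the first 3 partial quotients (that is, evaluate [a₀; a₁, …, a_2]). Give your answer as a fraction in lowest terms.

Work from the innermost term outward:
Start with 1.
4 + 1/(1/1) = 4 + 1/1 = 5/1
2 + 1/(5/1) = 2 + 1/5 = 11/5

11/5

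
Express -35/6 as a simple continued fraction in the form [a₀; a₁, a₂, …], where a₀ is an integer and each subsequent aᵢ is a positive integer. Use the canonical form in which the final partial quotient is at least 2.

[-6; 6]

-35 = -6·6 + 1, so a_0 = -6
6 = 6·1 + 0, so a_1 = 6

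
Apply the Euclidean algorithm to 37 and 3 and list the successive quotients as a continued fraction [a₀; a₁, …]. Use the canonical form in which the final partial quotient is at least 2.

⌊37/3⌋ = 12, remainder 1
⌊3/1⌋ = 3, remainder 0

[12; 3]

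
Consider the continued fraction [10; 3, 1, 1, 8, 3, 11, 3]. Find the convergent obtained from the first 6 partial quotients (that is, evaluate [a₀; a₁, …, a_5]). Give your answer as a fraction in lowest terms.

1923/187

Work from the innermost term outward:
Start with 3.
8 + 1/(3/1) = 8 + 1/3 = 25/3
1 + 1/(25/3) = 1 + 3/25 = 28/25
1 + 1/(28/25) = 1 + 25/28 = 53/28
3 + 1/(53/28) = 3 + 28/53 = 187/53
10 + 1/(187/53) = 10 + 53/187 = 1923/187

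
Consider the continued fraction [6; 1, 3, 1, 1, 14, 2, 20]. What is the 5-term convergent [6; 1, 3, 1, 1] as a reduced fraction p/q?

Collapse the nested fraction from the inside out:
Start with 1.
1 + 1/(1/1) = 1 + 1/1 = 2/1
3 + 1/(2/1) = 3 + 1/2 = 7/2
1 + 1/(7/2) = 1 + 2/7 = 9/7
6 + 1/(9/7) = 6 + 7/9 = 61/9

61/9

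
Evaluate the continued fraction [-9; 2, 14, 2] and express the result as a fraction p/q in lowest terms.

a_0 = -9: -9/1
a_1 = 2: -17/2
a_2 = 14: -247/29
a_3 = 2: -511/60

-511/60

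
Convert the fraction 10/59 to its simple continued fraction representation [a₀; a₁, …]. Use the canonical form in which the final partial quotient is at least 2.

[0; 5, 1, 9]

⌊10/59⌋ = 0, remainder 10
⌊59/10⌋ = 5, remainder 9
⌊10/9⌋ = 1, remainder 1
⌊9/1⌋ = 9, remainder 0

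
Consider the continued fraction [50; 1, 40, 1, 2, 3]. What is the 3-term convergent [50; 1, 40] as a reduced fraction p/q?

2090/41

a_0 = 50: 50/1
a_1 = 1: 51/1
a_2 = 40: 2090/41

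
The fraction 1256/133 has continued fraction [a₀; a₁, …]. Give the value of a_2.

Apply division with remainder until the remainder is 0:
1256 ÷ 133 → quotient 9, remainder 59
133 ÷ 59 → quotient 2, remainder 15
59 ÷ 15 → quotient 3, remainder 14

3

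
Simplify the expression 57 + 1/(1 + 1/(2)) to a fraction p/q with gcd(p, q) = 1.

a_0 = 57: 57/1
a_1 = 1: 58/1
a_2 = 2: 173/3

173/3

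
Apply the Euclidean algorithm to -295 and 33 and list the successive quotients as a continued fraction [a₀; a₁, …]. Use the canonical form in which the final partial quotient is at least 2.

[-9; 16, 2]

⌊-295/33⌋ = -9, remainder 2
⌊33/2⌋ = 16, remainder 1
⌊2/1⌋ = 2, remainder 0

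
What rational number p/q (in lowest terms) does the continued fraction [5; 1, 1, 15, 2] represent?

353/64

Start with 2.
15 + 1/(2/1) = 15 + 1/2 = 31/2
1 + 1/(31/2) = 1 + 2/31 = 33/31
1 + 1/(33/31) = 1 + 31/33 = 64/33
5 + 1/(64/33) = 5 + 33/64 = 353/64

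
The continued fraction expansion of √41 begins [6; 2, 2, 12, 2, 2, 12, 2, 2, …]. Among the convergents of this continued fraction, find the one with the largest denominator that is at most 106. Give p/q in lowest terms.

a_0 = 6: 6/1  (≤ bound)
a_1 = 2: 13/2  (≤ bound)
a_2 = 2: 32/5  (≤ bound)
a_3 = 12: 397/62  (≤ bound)
a_4 = 2: 826/129  (> 106, stop)

397/62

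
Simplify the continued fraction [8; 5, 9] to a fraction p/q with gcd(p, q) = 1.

a_0 = 8: 8/1
a_1 = 5: 41/5
a_2 = 9: 377/46

377/46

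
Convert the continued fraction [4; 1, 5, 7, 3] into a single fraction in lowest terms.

a_0 = 4: 4/1
a_1 = 1: 5/1
a_2 = 5: 29/6
a_3 = 7: 208/43
a_4 = 3: 653/135

653/135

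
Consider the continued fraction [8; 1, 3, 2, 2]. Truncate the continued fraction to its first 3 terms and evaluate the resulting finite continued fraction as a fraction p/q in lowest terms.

Use the convergent recurrence hₖ = aₖ·hₖ₋₁ + hₖ₋₂ (and likewise for the denominators kₖ):
a_0 = 8: 8/1
a_1 = 1: 9/1
a_2 = 3: 35/4

35/4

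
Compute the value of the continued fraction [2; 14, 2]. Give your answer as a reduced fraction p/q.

60/29

a_0 = 2: 2/1
a_1 = 14: 29/14
a_2 = 2: 60/29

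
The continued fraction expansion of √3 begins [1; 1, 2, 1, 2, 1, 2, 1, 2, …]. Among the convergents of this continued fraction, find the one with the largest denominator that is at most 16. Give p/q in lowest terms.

a_0 = 1: 1/1  (≤ bound)
a_1 = 1: 2/1  (≤ bound)
a_2 = 2: 5/3  (≤ bound)
a_3 = 1: 7/4  (≤ bound)
a_4 = 2: 19/11  (≤ bound)
a_5 = 1: 26/15  (≤ bound)
a_6 = 2: 71/41  (> 16, stop)

26/15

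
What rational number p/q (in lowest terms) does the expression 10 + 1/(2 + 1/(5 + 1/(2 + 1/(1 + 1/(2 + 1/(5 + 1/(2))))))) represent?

Start with 2.
5 + 1/(2/1) = 5 + 1/2 = 11/2
2 + 1/(11/2) = 2 + 2/11 = 24/11
1 + 1/(24/11) = 1 + 11/24 = 35/24
2 + 1/(35/24) = 2 + 24/35 = 94/35
5 + 1/(94/35) = 5 + 35/94 = 505/94
2 + 1/(505/94) = 2 + 94/505 = 1104/505
10 + 1/(1104/505) = 10 + 505/1104 = 11545/1104

11545/1104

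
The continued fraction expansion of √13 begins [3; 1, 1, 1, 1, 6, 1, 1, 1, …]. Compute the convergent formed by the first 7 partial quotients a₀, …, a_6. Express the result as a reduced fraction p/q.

137/38

Collapse the nested fraction from the inside out:
Start with 1.
6 + 1/(1/1) = 6 + 1/1 = 7/1
1 + 1/(7/1) = 1 + 1/7 = 8/7
1 + 1/(8/7) = 1 + 7/8 = 15/8
1 + 1/(15/8) = 1 + 8/15 = 23/15
1 + 1/(23/15) = 1 + 15/23 = 38/23
3 + 1/(38/23) = 3 + 23/38 = 137/38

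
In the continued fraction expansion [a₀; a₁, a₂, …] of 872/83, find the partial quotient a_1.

1

Run the Euclidean algorithm, recording each quotient:
872 ÷ 83 → quotient 10, remainder 42
83 ÷ 42 → quotient 1, remainder 41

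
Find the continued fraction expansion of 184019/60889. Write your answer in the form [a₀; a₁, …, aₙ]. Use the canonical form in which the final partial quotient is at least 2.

[3; 45, 27, 1, 1, 2, 4, 2]

Run the Euclidean algorithm, recording each quotient:
184019 ÷ 60889 → quotient 3, remainder 1352
60889 ÷ 1352 → quotient 45, remainder 49
1352 ÷ 49 → quotient 27, remainder 29
49 ÷ 29 → quotient 1, remainder 20
29 ÷ 20 → quotient 1, remainder 9
20 ÷ 9 → quotient 2, remainder 2
9 ÷ 2 → quotient 4, remainder 1
2 ÷ 1 → quotient 2, remainder 0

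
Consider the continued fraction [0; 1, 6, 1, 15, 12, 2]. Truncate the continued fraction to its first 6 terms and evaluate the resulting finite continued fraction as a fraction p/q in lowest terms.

Starting at the tail and folding back:
Start with 12.
15 + 1/(12/1) = 15 + 1/12 = 181/12
1 + 1/(181/12) = 1 + 12/181 = 193/181
6 + 1/(193/181) = 6 + 181/193 = 1339/193
1 + 1/(1339/193) = 1 + 193/1339 = 1532/1339
0 + 1/(1532/1339) = 0 + 1339/1532 = 1339/1532

1339/1532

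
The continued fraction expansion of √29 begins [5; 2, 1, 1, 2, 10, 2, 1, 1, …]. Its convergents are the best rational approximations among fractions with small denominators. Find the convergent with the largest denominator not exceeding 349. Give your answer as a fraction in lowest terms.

List convergents until the denominator exceeds the bound:
a_0 = 5: 5/1  (≤ bound)
a_1 = 2: 11/2  (≤ bound)
a_2 = 1: 16/3  (≤ bound)
a_3 = 1: 27/5  (≤ bound)
a_4 = 2: 70/13  (≤ bound)
a_5 = 10: 727/135  (≤ bound)
a_6 = 2: 1524/283  (≤ bound)
a_7 = 1: 2251/418  (> 349, stop)

1524/283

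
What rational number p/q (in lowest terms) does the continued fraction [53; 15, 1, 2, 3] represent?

a_0 = 53: 53/1
a_1 = 15: 796/15
a_2 = 1: 849/16
a_3 = 2: 2494/47
a_4 = 3: 8331/157

8331/157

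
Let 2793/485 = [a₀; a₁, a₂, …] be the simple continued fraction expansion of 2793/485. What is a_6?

2793 ÷ 485 → quotient 5, remainder 368
485 ÷ 368 → quotient 1, remainder 117
368 ÷ 117 → quotient 3, remainder 17
117 ÷ 17 → quotient 6, remainder 15
17 ÷ 15 → quotient 1, remainder 2
15 ÷ 2 → quotient 7, remainder 1
2 ÷ 1 → quotient 2, remainder 0

2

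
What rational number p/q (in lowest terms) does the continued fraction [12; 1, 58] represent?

Start with 58.
1 + 1/(58/1) = 1 + 1/58 = 59/58
12 + 1/(59/58) = 12 + 58/59 = 766/59

766/59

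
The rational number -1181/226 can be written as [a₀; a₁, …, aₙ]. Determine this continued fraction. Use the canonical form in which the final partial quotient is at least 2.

[-6; 1, 3, 2, 3, 7]

Repeatedly divide and take the remainder:
⌊-1181/226⌋ = -6, remainder 175
⌊226/175⌋ = 1, remainder 51
⌊175/51⌋ = 3, remainder 22
⌊51/22⌋ = 2, remainder 7
⌊22/7⌋ = 3, remainder 1
⌊7/1⌋ = 7, remainder 0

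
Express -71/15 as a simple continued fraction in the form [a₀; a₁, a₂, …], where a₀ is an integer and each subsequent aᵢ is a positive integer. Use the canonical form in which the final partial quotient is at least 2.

-71 ÷ 15 → quotient -5, remainder 4
15 ÷ 4 → quotient 3, remainder 3
4 ÷ 3 → quotient 1, remainder 1
3 ÷ 1 → quotient 3, remainder 0

[-5; 3, 1, 3]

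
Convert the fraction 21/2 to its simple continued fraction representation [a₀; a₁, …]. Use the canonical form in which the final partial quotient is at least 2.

[10; 2]

21 = 10·2 + 1, so a_0 = 10
2 = 2·1 + 0, so a_1 = 2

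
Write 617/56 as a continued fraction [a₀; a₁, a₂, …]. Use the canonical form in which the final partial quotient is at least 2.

[11; 56]

617 = 11·56 + 1, so a_0 = 11
56 = 56·1 + 0, so a_1 = 56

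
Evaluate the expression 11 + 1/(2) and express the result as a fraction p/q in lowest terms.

23/2

a_0 = 11: 11/1
a_1 = 2: 23/2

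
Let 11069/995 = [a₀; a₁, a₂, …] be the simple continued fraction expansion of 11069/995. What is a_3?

3

Apply division with remainder until the remainder is 0:
11069 ÷ 995 → quotient 11, remainder 124
995 ÷ 124 → quotient 8, remainder 3
124 ÷ 3 → quotient 41, remainder 1
3 ÷ 1 → quotient 3, remainder 0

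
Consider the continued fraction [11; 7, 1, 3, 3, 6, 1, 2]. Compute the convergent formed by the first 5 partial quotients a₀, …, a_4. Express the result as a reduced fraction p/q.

a_0 = 11: 11/1
a_1 = 7: 78/7
a_2 = 1: 89/8
a_3 = 3: 345/31
a_4 = 3: 1124/101

1124/101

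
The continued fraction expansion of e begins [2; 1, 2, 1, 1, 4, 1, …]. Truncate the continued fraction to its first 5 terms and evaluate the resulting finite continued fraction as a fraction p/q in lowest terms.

19/7

Start with 1.
1 + 1/(1/1) = 1 + 1/1 = 2/1
2 + 1/(2/1) = 2 + 1/2 = 5/2
1 + 1/(5/2) = 1 + 2/5 = 7/5
2 + 1/(7/5) = 2 + 5/7 = 19/7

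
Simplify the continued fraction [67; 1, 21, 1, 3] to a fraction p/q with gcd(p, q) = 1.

6184/91

a_0 = 67: 67/1
a_1 = 1: 68/1
a_2 = 21: 1495/22
a_3 = 1: 1563/23
a_4 = 3: 6184/91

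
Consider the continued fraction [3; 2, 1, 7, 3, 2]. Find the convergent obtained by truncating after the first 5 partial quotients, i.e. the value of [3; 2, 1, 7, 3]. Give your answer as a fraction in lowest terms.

Start with 3.
7 + 1/(3/1) = 7 + 1/3 = 22/3
1 + 1/(22/3) = 1 + 3/22 = 25/22
2 + 1/(25/22) = 2 + 22/25 = 72/25
3 + 1/(72/25) = 3 + 25/72 = 241/72

241/72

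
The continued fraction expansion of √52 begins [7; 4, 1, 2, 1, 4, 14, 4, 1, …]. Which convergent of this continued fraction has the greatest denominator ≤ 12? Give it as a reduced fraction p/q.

36/5

a_0 = 7: 7/1  (≤ bound)
a_1 = 4: 29/4  (≤ bound)
a_2 = 1: 36/5  (≤ bound)
a_3 = 2: 101/14  (> 12, stop)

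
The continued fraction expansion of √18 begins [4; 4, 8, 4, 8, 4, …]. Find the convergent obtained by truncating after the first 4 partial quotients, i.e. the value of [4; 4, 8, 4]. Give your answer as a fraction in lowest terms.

Work from the innermost term outward:
Start with 4.
8 + 1/(4/1) = 8 + 1/4 = 33/4
4 + 1/(33/4) = 4 + 4/33 = 136/33
4 + 1/(136/33) = 4 + 33/136 = 577/136

577/136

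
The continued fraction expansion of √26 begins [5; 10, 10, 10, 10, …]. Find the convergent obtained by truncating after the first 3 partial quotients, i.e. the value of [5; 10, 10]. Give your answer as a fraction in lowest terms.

Starting at the tail and folding back:
Start with 10.
10 + 1/(10/1) = 10 + 1/10 = 101/10
5 + 1/(101/10) = 5 + 10/101 = 515/101

515/101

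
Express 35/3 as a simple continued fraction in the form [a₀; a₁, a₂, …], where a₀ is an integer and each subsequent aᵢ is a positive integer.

[11; 1, 2]

Repeatedly divide and take the remainder:
35 ÷ 3 → quotient 11, remainder 2
3 ÷ 2 → quotient 1, remainder 1
2 ÷ 1 → quotient 2, remainder 0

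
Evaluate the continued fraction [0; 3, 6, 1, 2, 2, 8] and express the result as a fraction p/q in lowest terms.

a_0 = 0: 0/1
a_1 = 3: 1/3
a_2 = 6: 6/19
a_3 = 1: 7/22
a_4 = 2: 20/63
a_5 = 2: 47/148
a_6 = 8: 396/1247

396/1247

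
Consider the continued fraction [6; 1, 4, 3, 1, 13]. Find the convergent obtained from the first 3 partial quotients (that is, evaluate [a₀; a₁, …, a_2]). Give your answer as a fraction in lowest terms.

a_0 = 6: 6/1
a_1 = 1: 7/1
a_2 = 4: 34/5

34/5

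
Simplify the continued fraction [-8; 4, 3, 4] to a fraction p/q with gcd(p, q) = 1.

Start with 4.
3 + 1/(4/1) = 3 + 1/4 = 13/4
4 + 1/(13/4) = 4 + 4/13 = 56/13
-8 + 1/(56/13) = -8 + 13/56 = -435/56

-435/56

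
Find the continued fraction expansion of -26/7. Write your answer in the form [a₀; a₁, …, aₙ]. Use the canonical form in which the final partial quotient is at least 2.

[-4; 3, 2]

-26 = -4·7 + 2, so a_0 = -4
7 = 3·2 + 1, so a_1 = 3
2 = 2·1 + 0, so a_2 = 2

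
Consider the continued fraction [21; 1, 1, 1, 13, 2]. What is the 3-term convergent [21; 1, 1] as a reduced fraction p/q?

43/2

a_0 = 21: 21/1
a_1 = 1: 22/1
a_2 = 1: 43/2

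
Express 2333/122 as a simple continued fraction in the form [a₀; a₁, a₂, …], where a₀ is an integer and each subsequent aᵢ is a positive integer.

Apply division with remainder until the remainder is 0:
2333 ÷ 122 → quotient 19, remainder 15
122 ÷ 15 → quotient 8, remainder 2
15 ÷ 2 → quotient 7, remainder 1
2 ÷ 1 → quotient 2, remainder 0

[19; 8, 7, 2]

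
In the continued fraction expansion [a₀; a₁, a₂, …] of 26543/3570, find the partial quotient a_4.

Apply division with remainder until the remainder is 0:
⌊26543/3570⌋ = 7, remainder 1553
⌊3570/1553⌋ = 2, remainder 464
⌊1553/464⌋ = 3, remainder 161
⌊464/161⌋ = 2, remainder 142
⌊161/142⌋ = 1, remainder 19

1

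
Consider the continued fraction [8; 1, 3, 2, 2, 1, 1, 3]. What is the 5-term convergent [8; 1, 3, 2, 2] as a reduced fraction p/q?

Start with 2.
2 + 1/(2/1) = 2 + 1/2 = 5/2
3 + 1/(5/2) = 3 + 2/5 = 17/5
1 + 1/(17/5) = 1 + 5/17 = 22/17
8 + 1/(22/17) = 8 + 17/22 = 193/22

193/22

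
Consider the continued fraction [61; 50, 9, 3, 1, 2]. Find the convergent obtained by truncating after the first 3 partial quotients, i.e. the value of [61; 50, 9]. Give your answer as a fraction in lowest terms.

27520/451

Start with 9.
50 + 1/(9/1) = 50 + 1/9 = 451/9
61 + 1/(451/9) = 61 + 9/451 = 27520/451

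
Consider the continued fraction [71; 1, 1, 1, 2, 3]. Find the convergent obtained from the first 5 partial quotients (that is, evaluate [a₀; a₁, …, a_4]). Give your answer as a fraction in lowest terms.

Start with 2.
1 + 1/(2/1) = 1 + 1/2 = 3/2
1 + 1/(3/2) = 1 + 2/3 = 5/3
1 + 1/(5/3) = 1 + 3/5 = 8/5
71 + 1/(8/5) = 71 + 5/8 = 573/8

573/8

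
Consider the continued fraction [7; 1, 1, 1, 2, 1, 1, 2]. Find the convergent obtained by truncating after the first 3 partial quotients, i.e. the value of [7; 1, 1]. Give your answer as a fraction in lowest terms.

15/2

Work from the innermost term outward:
Start with 1.
1 + 1/(1/1) = 1 + 1/1 = 2/1
7 + 1/(2/1) = 7 + 1/2 = 15/2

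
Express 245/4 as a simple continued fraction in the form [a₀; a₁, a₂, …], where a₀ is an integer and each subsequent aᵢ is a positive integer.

[61; 4]

⌊245/4⌋ = 61, remainder 1
⌊4/1⌋ = 4, remainder 0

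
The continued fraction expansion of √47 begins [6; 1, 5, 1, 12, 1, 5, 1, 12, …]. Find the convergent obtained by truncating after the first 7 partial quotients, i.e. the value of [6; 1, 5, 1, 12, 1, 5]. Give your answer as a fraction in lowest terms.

3942/575

Collapse the nested fraction from the inside out:
Start with 5.
1 + 1/(5/1) = 1 + 1/5 = 6/5
12 + 1/(6/5) = 12 + 5/6 = 77/6
1 + 1/(77/6) = 1 + 6/77 = 83/77
5 + 1/(83/77) = 5 + 77/83 = 492/83
1 + 1/(492/83) = 1 + 83/492 = 575/492
6 + 1/(575/492) = 6 + 492/575 = 3942/575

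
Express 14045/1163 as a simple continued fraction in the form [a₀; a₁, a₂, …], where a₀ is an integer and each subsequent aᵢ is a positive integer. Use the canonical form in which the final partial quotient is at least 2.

[12; 13, 14, 1, 5]

⌊14045/1163⌋ = 12, remainder 89
⌊1163/89⌋ = 13, remainder 6
⌊89/6⌋ = 14, remainder 5
⌊6/5⌋ = 1, remainder 1
⌊5/1⌋ = 5, remainder 0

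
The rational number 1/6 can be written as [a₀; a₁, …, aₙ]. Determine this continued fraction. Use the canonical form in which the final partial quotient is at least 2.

Repeatedly divide and take the remainder:
1 = 0·6 + 1, so a_0 = 0
6 = 6·1 + 0, so a_1 = 6

[0; 6]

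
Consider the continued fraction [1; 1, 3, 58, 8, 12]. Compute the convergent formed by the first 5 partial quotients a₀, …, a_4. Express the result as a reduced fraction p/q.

a_0 = 1: 1/1
a_1 = 1: 2/1
a_2 = 3: 7/4
a_3 = 58: 408/233
a_4 = 8: 3271/1868

3271/1868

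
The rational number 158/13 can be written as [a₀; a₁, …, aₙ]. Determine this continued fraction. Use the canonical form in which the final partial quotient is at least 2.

158 ÷ 13 → quotient 12, remainder 2
13 ÷ 2 → quotient 6, remainder 1
2 ÷ 1 → quotient 2, remainder 0

[12; 6, 2]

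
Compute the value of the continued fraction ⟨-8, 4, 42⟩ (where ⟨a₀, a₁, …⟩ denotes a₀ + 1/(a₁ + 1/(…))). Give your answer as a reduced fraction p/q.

-1310/169

Use the convergent recurrence hₖ = aₖ·hₖ₋₁ + hₖ₋₂ (and likewise for the denominators kₖ):
a_0 = -8: -8/1
a_1 = 4: -31/4
a_2 = 42: -1310/169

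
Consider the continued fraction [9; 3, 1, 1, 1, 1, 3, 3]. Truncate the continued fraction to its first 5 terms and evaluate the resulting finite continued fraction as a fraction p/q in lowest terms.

Use the convergent recurrence hₖ = aₖ·hₖ₋₁ + hₖ₋₂ (and likewise for the denominators kₖ):
a_0 = 9: 9/1
a_1 = 3: 28/3
a_2 = 1: 37/4
a_3 = 1: 65/7
a_4 = 1: 102/11

102/11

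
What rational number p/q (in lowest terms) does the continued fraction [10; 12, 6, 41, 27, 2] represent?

1667807/165421

Build up convergents one term at a time:
a_0 = 10: 10/1
a_1 = 12: 121/12
a_2 = 6: 736/73
a_3 = 41: 30297/3005
a_4 = 27: 818755/81208
a_5 = 2: 1667807/165421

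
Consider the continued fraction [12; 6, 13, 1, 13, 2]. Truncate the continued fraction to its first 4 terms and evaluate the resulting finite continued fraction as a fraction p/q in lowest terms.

Start with 1.
13 + 1/(1/1) = 13 + 1/1 = 14/1
6 + 1/(14/1) = 6 + 1/14 = 85/14
12 + 1/(85/14) = 12 + 14/85 = 1034/85

1034/85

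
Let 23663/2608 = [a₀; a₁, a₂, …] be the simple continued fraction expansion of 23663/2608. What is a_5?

23663 = 9·2608 + 191, so a_0 = 9
2608 = 13·191 + 125, so a_1 = 13
191 = 1·125 + 66, so a_2 = 1
125 = 1·66 + 59, so a_3 = 1
66 = 1·59 + 7, so a_4 = 1
59 = 8·7 + 3, so a_5 = 8

8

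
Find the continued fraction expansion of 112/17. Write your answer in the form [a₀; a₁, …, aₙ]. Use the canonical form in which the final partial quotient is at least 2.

[6; 1, 1, 2, 3]

Apply division with remainder until the remainder is 0:
⌊112/17⌋ = 6, remainder 10
⌊17/10⌋ = 1, remainder 7
⌊10/7⌋ = 1, remainder 3
⌊7/3⌋ = 2, remainder 1
⌊3/1⌋ = 3, remainder 0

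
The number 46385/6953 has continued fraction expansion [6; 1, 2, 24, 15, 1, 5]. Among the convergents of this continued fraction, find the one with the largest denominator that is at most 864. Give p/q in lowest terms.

487/73

List convergents until the denominator exceeds the bound:
a_0 = 6: 6/1  (≤ bound)
a_1 = 1: 7/1  (≤ bound)
a_2 = 2: 20/3  (≤ bound)
a_3 = 24: 487/73  (≤ bound)
a_4 = 15: 7325/1098  (> 864, stop)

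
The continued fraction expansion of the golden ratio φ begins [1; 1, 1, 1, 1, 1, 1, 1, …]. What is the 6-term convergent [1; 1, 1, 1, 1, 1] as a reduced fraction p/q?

a_0 = 1: 1/1
a_1 = 1: 2/1
a_2 = 1: 3/2
a_3 = 1: 5/3
a_4 = 1: 8/5
a_5 = 1: 13/8

13/8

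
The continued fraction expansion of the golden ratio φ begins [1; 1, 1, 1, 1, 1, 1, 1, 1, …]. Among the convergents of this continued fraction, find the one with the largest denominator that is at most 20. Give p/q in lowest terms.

21/13

List convergents until the denominator exceeds the bound:
a_0 = 1: 1/1  (≤ bound)
a_1 = 1: 2/1  (≤ bound)
a_2 = 1: 3/2  (≤ bound)
a_3 = 1: 5/3  (≤ bound)
a_4 = 1: 8/5  (≤ bound)
a_5 = 1: 13/8  (≤ bound)
a_6 = 1: 21/13  (≤ bound)
a_7 = 1: 34/21  (> 20, stop)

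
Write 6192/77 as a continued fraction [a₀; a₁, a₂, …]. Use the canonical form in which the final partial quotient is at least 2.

[80; 2, 2, 2, 6]

⌊6192/77⌋ = 80, remainder 32
⌊77/32⌋ = 2, remainder 13
⌊32/13⌋ = 2, remainder 6
⌊13/6⌋ = 2, remainder 1
⌊6/1⌋ = 6, remainder 0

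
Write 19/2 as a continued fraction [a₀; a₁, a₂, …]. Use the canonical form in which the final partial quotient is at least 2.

Apply division with remainder until the remainder is 0:
19 ÷ 2 → quotient 9, remainder 1
2 ÷ 1 → quotient 2, remainder 0

[9; 2]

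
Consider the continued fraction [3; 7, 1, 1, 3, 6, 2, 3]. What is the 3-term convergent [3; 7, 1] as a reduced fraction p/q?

25/8

a_0 = 3: 3/1
a_1 = 7: 22/7
a_2 = 1: 25/8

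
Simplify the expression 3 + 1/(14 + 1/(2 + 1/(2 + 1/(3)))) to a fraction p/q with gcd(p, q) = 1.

Start with 3.
2 + 1/(3/1) = 2 + 1/3 = 7/3
2 + 1/(7/3) = 2 + 3/7 = 17/7
14 + 1/(17/7) = 14 + 7/17 = 245/17
3 + 1/(245/17) = 3 + 17/245 = 752/245

752/245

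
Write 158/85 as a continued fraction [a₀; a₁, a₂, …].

158 = 1·85 + 73, so a_0 = 1
85 = 1·73 + 12, so a_1 = 1
73 = 6·12 + 1, so a_2 = 6
12 = 12·1 + 0, so a_3 = 12

[1; 1, 6, 12]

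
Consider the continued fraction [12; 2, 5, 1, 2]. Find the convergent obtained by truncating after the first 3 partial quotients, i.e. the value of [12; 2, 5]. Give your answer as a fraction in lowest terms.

a_0 = 12: 12/1
a_1 = 2: 25/2
a_2 = 5: 137/11

137/11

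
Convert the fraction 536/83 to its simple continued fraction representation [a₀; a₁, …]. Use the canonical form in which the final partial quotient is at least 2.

Apply division with remainder until the remainder is 0:
⌊536/83⌋ = 6, remainder 38
⌊83/38⌋ = 2, remainder 7
⌊38/7⌋ = 5, remainder 3
⌊7/3⌋ = 2, remainder 1
⌊3/1⌋ = 3, remainder 0

[6; 2, 5, 2, 3]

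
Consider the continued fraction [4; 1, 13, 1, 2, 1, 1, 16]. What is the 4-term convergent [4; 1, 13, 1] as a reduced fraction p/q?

74/15

a_0 = 4: 4/1
a_1 = 1: 5/1
a_2 = 13: 69/14
a_3 = 1: 74/15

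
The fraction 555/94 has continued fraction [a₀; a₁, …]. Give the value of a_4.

4

⌊555/94⌋ = 5, remainder 85
⌊94/85⌋ = 1, remainder 9
⌊85/9⌋ = 9, remainder 4
⌊9/4⌋ = 2, remainder 1
⌊4/1⌋ = 4, remainder 0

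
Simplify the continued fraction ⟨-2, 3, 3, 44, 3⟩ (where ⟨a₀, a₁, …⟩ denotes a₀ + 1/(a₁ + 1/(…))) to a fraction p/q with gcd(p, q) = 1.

-2276/1339

Collapse the nested fraction from the inside out:
Start with 3.
44 + 1/(3/1) = 44 + 1/3 = 133/3
3 + 1/(133/3) = 3 + 3/133 = 402/133
3 + 1/(402/133) = 3 + 133/402 = 1339/402
-2 + 1/(1339/402) = -2 + 402/1339 = -2276/1339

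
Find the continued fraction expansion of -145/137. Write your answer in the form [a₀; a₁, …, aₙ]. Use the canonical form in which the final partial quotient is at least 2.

Apply division with remainder until the remainder is 0:
⌊-145/137⌋ = -2, remainder 129
⌊137/129⌋ = 1, remainder 8
⌊129/8⌋ = 16, remainder 1
⌊8/1⌋ = 8, remainder 0

[-2; 1, 16, 8]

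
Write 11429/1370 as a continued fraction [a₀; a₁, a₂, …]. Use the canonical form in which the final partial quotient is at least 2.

11429 ÷ 1370 → quotient 8, remainder 469
1370 ÷ 469 → quotient 2, remainder 432
469 ÷ 432 → quotient 1, remainder 37
432 ÷ 37 → quotient 11, remainder 25
37 ÷ 25 → quotient 1, remainder 12
25 ÷ 12 → quotient 2, remainder 1
12 ÷ 1 → quotient 12, remainder 0

[8; 2, 1, 11, 1, 2, 12]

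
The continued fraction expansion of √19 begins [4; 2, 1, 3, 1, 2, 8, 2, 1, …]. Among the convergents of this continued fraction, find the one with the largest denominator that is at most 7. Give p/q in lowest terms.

a_0 = 4: 4/1  (≤ bound)
a_1 = 2: 9/2  (≤ bound)
a_2 = 1: 13/3  (≤ bound)
a_3 = 3: 48/11  (> 7, stop)

13/3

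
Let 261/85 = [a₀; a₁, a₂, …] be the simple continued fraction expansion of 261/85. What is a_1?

261 ÷ 85 → quotient 3, remainder 6
85 ÷ 6 → quotient 14, remainder 1

14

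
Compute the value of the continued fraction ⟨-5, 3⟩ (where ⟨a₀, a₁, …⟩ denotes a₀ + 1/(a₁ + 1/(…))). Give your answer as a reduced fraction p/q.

-14/3

a_0 = -5: -5/1
a_1 = 3: -14/3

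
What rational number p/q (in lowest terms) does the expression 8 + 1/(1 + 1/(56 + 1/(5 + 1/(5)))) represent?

13357/1487

Build up convergents one term at a time:
a_0 = 8: 8/1
a_1 = 1: 9/1
a_2 = 56: 512/57
a_3 = 5: 2569/286
a_4 = 5: 13357/1487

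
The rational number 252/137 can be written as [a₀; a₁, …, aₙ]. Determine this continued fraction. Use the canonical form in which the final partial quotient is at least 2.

[1; 1, 5, 4, 2, 2]

Run the Euclidean algorithm, recording each quotient:
252 = 1·137 + 115, so a_0 = 1
137 = 1·115 + 22, so a_1 = 1
115 = 5·22 + 5, so a_2 = 5
22 = 4·5 + 2, so a_3 = 4
5 = 2·2 + 1, so a_4 = 2
2 = 2·1 + 0, so a_5 = 2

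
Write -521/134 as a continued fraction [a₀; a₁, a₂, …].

⌊-521/134⌋ = -4, remainder 15
⌊134/15⌋ = 8, remainder 14
⌊15/14⌋ = 1, remainder 1
⌊14/1⌋ = 14, remainder 0

[-4; 8, 1, 14]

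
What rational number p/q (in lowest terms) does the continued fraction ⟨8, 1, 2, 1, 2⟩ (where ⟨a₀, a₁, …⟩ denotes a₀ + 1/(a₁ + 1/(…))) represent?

96/11

a_0 = 8: 8/1
a_1 = 1: 9/1
a_2 = 2: 26/3
a_3 = 1: 35/4
a_4 = 2: 96/11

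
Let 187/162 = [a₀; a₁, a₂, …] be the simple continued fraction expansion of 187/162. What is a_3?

12

Apply division with remainder until the remainder is 0:
⌊187/162⌋ = 1, remainder 25
⌊162/25⌋ = 6, remainder 12
⌊25/12⌋ = 2, remainder 1
⌊12/1⌋ = 12, remainder 0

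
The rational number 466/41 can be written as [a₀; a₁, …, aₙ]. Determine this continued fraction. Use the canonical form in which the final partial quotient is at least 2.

Run the Euclidean algorithm, recording each quotient:
⌊466/41⌋ = 11, remainder 15
⌊41/15⌋ = 2, remainder 11
⌊15/11⌋ = 1, remainder 4
⌊11/4⌋ = 2, remainder 3
⌊4/3⌋ = 1, remainder 1
⌊3/1⌋ = 3, remainder 0

[11; 2, 1, 2, 1, 3]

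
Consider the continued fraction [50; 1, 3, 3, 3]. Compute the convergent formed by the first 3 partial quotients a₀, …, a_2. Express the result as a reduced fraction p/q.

203/4

Compute successive convergents:
a_0 = 50: 50/1
a_1 = 1: 51/1
a_2 = 3: 203/4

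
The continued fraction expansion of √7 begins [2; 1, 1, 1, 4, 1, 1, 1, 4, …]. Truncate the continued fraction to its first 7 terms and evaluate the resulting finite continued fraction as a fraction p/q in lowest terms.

Build up convergents one term at a time:
a_0 = 2: 2/1
a_1 = 1: 3/1
a_2 = 1: 5/2
a_3 = 1: 8/3
a_4 = 4: 37/14
a_5 = 1: 45/17
a_6 = 1: 82/31

82/31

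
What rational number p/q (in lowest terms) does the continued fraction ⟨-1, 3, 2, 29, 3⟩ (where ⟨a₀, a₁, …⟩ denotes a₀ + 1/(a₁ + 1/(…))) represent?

-446/625

Collapse the nested fraction from the inside out:
Start with 3.
29 + 1/(3/1) = 29 + 1/3 = 88/3
2 + 1/(88/3) = 2 + 3/88 = 179/88
3 + 1/(179/88) = 3 + 88/179 = 625/179
-1 + 1/(625/179) = -1 + 179/625 = -446/625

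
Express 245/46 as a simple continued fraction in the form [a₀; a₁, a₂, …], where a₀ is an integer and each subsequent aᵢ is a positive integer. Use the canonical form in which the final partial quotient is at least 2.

245 = 5·46 + 15, so a_0 = 5
46 = 3·15 + 1, so a_1 = 3
15 = 15·1 + 0, so a_2 = 15

[5; 3, 15]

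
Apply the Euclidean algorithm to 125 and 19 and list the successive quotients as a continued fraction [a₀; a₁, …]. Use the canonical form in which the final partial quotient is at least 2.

⌊125/19⌋ = 6, remainder 11
⌊19/11⌋ = 1, remainder 8
⌊11/8⌋ = 1, remainder 3
⌊8/3⌋ = 2, remainder 2
⌊3/2⌋ = 1, remainder 1
⌊2/1⌋ = 2, remainder 0

[6; 1, 1, 2, 1, 2]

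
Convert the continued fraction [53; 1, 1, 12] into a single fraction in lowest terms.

1338/25

Start with 12.
1 + 1/(12/1) = 1 + 1/12 = 13/12
1 + 1/(13/12) = 1 + 12/13 = 25/13
53 + 1/(25/13) = 53 + 13/25 = 1338/25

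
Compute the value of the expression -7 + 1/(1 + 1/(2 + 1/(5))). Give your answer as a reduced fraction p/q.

-101/16

Work from the innermost term outward:
Start with 5.
2 + 1/(5/1) = 2 + 1/5 = 11/5
1 + 1/(11/5) = 1 + 5/11 = 16/11
-7 + 1/(16/11) = -7 + 11/16 = -101/16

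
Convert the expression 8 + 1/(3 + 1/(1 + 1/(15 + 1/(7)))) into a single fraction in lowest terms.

Starting at the tail and folding back:
Start with 7.
15 + 1/(7/1) = 15 + 1/7 = 106/7
1 + 1/(106/7) = 1 + 7/106 = 113/106
3 + 1/(113/106) = 3 + 106/113 = 445/113
8 + 1/(445/113) = 8 + 113/445 = 3673/445

3673/445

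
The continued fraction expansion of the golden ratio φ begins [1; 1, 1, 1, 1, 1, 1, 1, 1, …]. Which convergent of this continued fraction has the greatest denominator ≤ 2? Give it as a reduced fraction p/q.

3/2

List convergents until the denominator exceeds the bound:
a_0 = 1: 1/1  (≤ bound)
a_1 = 1: 2/1  (≤ bound)
a_2 = 1: 3/2  (≤ bound)
a_3 = 1: 5/3  (> 2, stop)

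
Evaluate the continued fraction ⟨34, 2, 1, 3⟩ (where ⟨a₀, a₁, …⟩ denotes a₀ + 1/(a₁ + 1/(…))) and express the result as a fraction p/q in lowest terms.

378/11

a_0 = 34: 34/1
a_1 = 2: 69/2
a_2 = 1: 103/3
a_3 = 3: 378/11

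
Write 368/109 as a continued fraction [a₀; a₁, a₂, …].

Apply division with remainder until the remainder is 0:
368 ÷ 109 → quotient 3, remainder 41
109 ÷ 41 → quotient 2, remainder 27
41 ÷ 27 → quotient 1, remainder 14
27 ÷ 14 → quotient 1, remainder 13
14 ÷ 13 → quotient 1, remainder 1
13 ÷ 1 → quotient 13, remainder 0

[3; 2, 1, 1, 1, 13]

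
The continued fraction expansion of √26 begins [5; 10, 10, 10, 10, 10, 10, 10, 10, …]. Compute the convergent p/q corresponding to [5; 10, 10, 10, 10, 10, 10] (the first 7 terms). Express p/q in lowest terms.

5357035/1050601

Start with 10.
10 + 1/(10/1) = 10 + 1/10 = 101/10
10 + 1/(101/10) = 10 + 10/101 = 1020/101
10 + 1/(1020/101) = 10 + 101/1020 = 10301/1020
10 + 1/(10301/1020) = 10 + 1020/10301 = 104030/10301
10 + 1/(104030/10301) = 10 + 10301/104030 = 1050601/104030
5 + 1/(1050601/104030) = 5 + 104030/1050601 = 5357035/1050601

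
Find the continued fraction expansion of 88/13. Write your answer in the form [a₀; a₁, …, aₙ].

[6; 1, 3, 3]

88 ÷ 13 → quotient 6, remainder 10
13 ÷ 10 → quotient 1, remainder 3
10 ÷ 3 → quotient 3, remainder 1
3 ÷ 1 → quotient 3, remainder 0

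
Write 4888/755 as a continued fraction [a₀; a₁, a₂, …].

4888 ÷ 755 → quotient 6, remainder 358
755 ÷ 358 → quotient 2, remainder 39
358 ÷ 39 → quotient 9, remainder 7
39 ÷ 7 → quotient 5, remainder 4
7 ÷ 4 → quotient 1, remainder 3
4 ÷ 3 → quotient 1, remainder 1
3 ÷ 1 → quotient 3, remainder 0

[6; 2, 9, 5, 1, 1, 3]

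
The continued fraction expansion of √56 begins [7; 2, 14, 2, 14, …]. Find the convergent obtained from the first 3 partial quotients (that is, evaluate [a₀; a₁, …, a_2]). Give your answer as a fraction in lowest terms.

Start with 14.
2 + 1/(14/1) = 2 + 1/14 = 29/14
7 + 1/(29/14) = 7 + 14/29 = 217/29

217/29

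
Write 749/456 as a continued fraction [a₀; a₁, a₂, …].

[1; 1, 1, 1, 3, 1, 15, 2]

Apply division with remainder until the remainder is 0:
749 = 1·456 + 293, so a_0 = 1
456 = 1·293 + 163, so a_1 = 1
293 = 1·163 + 130, so a_2 = 1
163 = 1·130 + 33, so a_3 = 1
130 = 3·33 + 31, so a_4 = 3
33 = 1·31 + 2, so a_5 = 1
31 = 15·2 + 1, so a_6 = 15
2 = 2·1 + 0, so a_7 = 2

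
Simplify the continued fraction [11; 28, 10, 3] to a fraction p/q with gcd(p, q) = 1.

9612/871

Start with 3.
10 + 1/(3/1) = 10 + 1/3 = 31/3
28 + 1/(31/3) = 28 + 3/31 = 871/31
11 + 1/(871/31) = 11 + 31/871 = 9612/871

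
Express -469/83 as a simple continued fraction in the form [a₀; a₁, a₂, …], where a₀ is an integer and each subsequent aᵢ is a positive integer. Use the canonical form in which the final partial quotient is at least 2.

[-6; 2, 1, 6, 4]

⌊-469/83⌋ = -6, remainder 29
⌊83/29⌋ = 2, remainder 25
⌊29/25⌋ = 1, remainder 4
⌊25/4⌋ = 6, remainder 1
⌊4/1⌋ = 4, remainder 0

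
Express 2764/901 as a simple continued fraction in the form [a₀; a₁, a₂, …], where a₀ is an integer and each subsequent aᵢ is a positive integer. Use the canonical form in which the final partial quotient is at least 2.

[3; 14, 1, 3, 2, 1, 4]

2764 = 3·901 + 61, so a_0 = 3
901 = 14·61 + 47, so a_1 = 14
61 = 1·47 + 14, so a_2 = 1
47 = 3·14 + 5, so a_3 = 3
14 = 2·5 + 4, so a_4 = 2
5 = 1·4 + 1, so a_5 = 1
4 = 4·1 + 0, so a_6 = 4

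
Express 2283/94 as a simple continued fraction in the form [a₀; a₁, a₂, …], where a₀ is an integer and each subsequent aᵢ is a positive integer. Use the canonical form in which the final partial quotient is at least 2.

[24; 3, 2, 13]

Apply division with remainder until the remainder is 0:
2283 ÷ 94 → quotient 24, remainder 27
94 ÷ 27 → quotient 3, remainder 13
27 ÷ 13 → quotient 2, remainder 1
13 ÷ 1 → quotient 13, remainder 0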